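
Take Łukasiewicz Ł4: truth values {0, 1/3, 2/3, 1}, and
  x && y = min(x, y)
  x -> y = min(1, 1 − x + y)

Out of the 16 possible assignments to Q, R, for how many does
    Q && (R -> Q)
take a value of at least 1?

Q = 0, R = 0 ↦ 0  <
Q = 0, R = 1/3 ↦ 0  <
Q = 0, R = 2/3 ↦ 0  <
Q = 0, R = 1 ↦ 0  <
Q = 1/3, R = 0 ↦ 1/3  <
Q = 1/3, R = 1/3 ↦ 1/3  <
Q = 1/3, R = 2/3 ↦ 1/3  <
Q = 1/3, R = 1 ↦ 1/3  <
Q = 2/3, R = 0 ↦ 2/3  <
Q = 2/3, R = 1/3 ↦ 2/3  <
Q = 2/3, R = 2/3 ↦ 2/3  <
Q = 2/3, R = 1 ↦ 2/3  <
Q = 1, R = 0 ↦ 1  ≥
Q = 1, R = 1/3 ↦ 1  ≥
Q = 1, R = 2/3 ↦ 1  ≥
Q = 1, R = 1 ↦ 1  ≥
So 4 of the 16 assignments meet the threshold.

4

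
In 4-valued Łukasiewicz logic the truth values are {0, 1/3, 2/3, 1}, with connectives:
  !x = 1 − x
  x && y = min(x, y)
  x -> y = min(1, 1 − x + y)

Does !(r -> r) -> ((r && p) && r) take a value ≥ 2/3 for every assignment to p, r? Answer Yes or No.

Yes

p = 0, r = 0 ↦ 1
p = 0, r = 1/3 ↦ 1
p = 0, r = 2/3 ↦ 1
p = 0, r = 1 ↦ 1
p = 1/3, r = 0 ↦ 1
p = 1/3, r = 1/3 ↦ 1
p = 1/3, r = 2/3 ↦ 1
p = 1/3, r = 1 ↦ 1
p = 2/3, r = 0 ↦ 1
p = 2/3, r = 1/3 ↦ 1
p = 2/3, r = 2/3 ↦ 1
p = 2/3, r = 1 ↦ 1
p = 1, r = 0 ↦ 1
p = 1, r = 1/3 ↦ 1
p = 1, r = 2/3 ↦ 1
p = 1, r = 1 ↦ 1
Every assignment gives a value ≥ 2/3.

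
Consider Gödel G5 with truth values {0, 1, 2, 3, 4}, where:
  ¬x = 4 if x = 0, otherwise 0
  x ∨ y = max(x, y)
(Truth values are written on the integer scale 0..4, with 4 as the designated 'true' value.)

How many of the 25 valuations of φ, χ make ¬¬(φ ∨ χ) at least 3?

24

value 4: 24 assignments (counts)
value 0: 1 assignment
So 24 of the 25 assignments meet the threshold.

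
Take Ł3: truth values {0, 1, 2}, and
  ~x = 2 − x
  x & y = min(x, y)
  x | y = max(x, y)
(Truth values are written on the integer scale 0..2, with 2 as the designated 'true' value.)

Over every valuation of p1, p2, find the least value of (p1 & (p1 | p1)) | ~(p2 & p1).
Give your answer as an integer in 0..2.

Take p1 = 1, p2 = 1:
p1 | p1 = 1 | 1 = 1
p1 & (p1 | p1) = 1 & 1 = 1
p2 & p1 = 1 & 1 = 1
~(p2 & p1) = ~1 = 1
(p1 & (p1 | p1)) | ~(p2 & p1) = 1 | 1 = 1
No assignment yields a value below 1, so this is the minimum.

1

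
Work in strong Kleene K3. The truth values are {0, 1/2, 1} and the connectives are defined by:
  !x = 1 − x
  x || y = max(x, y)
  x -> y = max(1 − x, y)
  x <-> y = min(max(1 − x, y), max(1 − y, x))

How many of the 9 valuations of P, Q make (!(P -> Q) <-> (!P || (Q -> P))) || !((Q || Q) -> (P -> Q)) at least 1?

P = 0, Q = 0 ↦ 0  <
P = 0, Q = 1/2 ↦ 0  <
P = 0, Q = 1 ↦ 0  <
P = 1/2, Q = 0 ↦ 1/2  <
P = 1/2, Q = 1/2 ↦ 1/2  <
P = 1/2, Q = 1 ↦ 1/2  <
P = 1, Q = 0 ↦ 1  ≥
P = 1, Q = 1/2 ↦ 1/2  <
P = 1, Q = 1 ↦ 0  <
So 1 of the 9 assignments meets the threshold.

1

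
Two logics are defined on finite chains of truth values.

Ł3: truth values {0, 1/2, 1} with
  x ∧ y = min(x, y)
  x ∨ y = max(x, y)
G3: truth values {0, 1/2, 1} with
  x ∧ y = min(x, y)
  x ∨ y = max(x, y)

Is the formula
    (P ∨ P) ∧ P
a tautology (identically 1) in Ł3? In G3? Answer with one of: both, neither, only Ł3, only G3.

neither

In Ł3: at P = 0 the value is 0 — not a tautology.
In G3: at P = 0 the value is 0 — not a tautology.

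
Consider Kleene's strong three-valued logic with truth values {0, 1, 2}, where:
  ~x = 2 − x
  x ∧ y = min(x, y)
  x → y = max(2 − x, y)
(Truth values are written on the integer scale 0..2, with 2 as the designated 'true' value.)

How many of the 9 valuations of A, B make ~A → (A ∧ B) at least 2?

3

A = 0, B = 0 ↦ 0  <
A = 0, B = 1 ↦ 0  <
A = 0, B = 2 ↦ 0  <
A = 1, B = 0 ↦ 1  <
A = 1, B = 1 ↦ 1  <
A = 1, B = 2 ↦ 1  <
A = 2, B = 0 ↦ 2  ≥
A = 2, B = 1 ↦ 2  ≥
A = 2, B = 2 ↦ 2  ≥
So 3 of the 9 assignments meet the threshold.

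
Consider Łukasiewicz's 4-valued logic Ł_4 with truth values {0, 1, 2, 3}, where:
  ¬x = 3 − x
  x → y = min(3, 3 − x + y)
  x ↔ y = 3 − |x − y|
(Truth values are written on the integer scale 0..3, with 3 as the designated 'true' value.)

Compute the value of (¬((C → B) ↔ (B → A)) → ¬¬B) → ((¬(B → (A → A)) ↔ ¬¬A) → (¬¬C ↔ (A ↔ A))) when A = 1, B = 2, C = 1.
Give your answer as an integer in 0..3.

2

C → B = 1 → 2 = 3
B → A = 2 → 1 = 2
(C → B) ↔ (B → A) = 3 ↔ 2 = 2
¬((C → B) ↔ (B → A)) = ¬2 = 1
¬B = ¬2 = 1
¬¬B = ¬1 = 2
¬((C → B) ↔ (B → A)) → ¬¬B = 1 → 2 = 3
A → A = 1 → 1 = 3
B → (A → A) = 2 → 3 = 3
¬(B → (A → A)) = ¬3 = 0
¬A = ¬1 = 2
¬¬A = ¬2 = 1
¬(B → (A → A)) ↔ ¬¬A = 0 ↔ 1 = 2
¬C = ¬1 = 2
¬¬C = ¬2 = 1
A ↔ A = 1 ↔ 1 = 3
¬¬C ↔ (A ↔ A) = 1 ↔ 3 = 1
(¬(B → (A → A)) ↔ ¬¬A) → (¬¬C ↔ (A ↔ A)) = 2 → 1 = 2
(¬((C → B) ↔ (B → A)) → ¬¬B) → ((¬(B → (A → A)) ↔ ¬¬A) → (¬¬C ↔ (A ↔ A))) = 3 → 2 = 2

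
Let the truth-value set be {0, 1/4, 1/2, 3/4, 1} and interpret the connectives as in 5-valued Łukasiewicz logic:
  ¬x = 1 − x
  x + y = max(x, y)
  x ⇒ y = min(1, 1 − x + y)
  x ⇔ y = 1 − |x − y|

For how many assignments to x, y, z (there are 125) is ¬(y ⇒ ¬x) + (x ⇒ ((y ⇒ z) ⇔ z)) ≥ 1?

value 1: 95 assignments (counts)
value 3/4: 16 assignments
value 1/2: 9 assignments
value 1/4: 4 assignments
value 0: 1 assignment
So 95 of the 125 assignments meet the threshold.

95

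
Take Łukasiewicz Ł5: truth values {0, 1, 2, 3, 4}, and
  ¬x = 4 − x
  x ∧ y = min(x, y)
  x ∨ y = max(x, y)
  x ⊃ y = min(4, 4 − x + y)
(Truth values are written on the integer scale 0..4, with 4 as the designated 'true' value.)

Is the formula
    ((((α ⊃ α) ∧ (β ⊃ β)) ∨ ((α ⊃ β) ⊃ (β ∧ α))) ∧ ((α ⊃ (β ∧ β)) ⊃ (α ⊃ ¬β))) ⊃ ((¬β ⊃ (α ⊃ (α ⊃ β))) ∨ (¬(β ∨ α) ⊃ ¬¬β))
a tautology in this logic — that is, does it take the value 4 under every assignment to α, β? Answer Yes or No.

Counterexample: take α = 3, β = 0.
α ⊃ α = 3 ⊃ 3 = 4
β ⊃ β = 0 ⊃ 0 = 4
(α ⊃ α) ∧ (β ⊃ β) = 4 ∧ 4 = 4
α ⊃ β = 3 ⊃ 0 = 1
β ∧ α = 0 ∧ 3 = 0
(α ⊃ β) ⊃ (β ∧ α) = 1 ⊃ 0 = 3
((α ⊃ α) ∧ (β ⊃ β)) ∨ ((α ⊃ β) ⊃ (β ∧ α)) = 4 ∨ 3 = 4
β ∧ β = 0 ∧ 0 = 0
α ⊃ (β ∧ β) = 3 ⊃ 0 = 1
¬β = ¬0 = 4
α ⊃ ¬β = 3 ⊃ 4 = 4
(α ⊃ (β ∧ β)) ⊃ (α ⊃ ¬β) = 1 ⊃ 4 = 4
(((α ⊃ α) ∧ (β ⊃ β)) ∨ ((α ⊃ β) ⊃ (β ∧ α))) ∧ ((α ⊃ (β ∧ β)) ⊃ (α ⊃ ¬β)) = 4 ∧ 4 = 4
¬β = ¬0 = 4
α ⊃ β = 3 ⊃ 0 = 1
α ⊃ (α ⊃ β) = 3 ⊃ 1 = 2
¬β ⊃ (α ⊃ (α ⊃ β)) = 4 ⊃ 2 = 2
β ∨ α = 0 ∨ 3 = 3
¬(β ∨ α) = ¬3 = 1
¬β = ¬0 = 4
¬¬β = ¬4 = 0
¬(β ∨ α) ⊃ ¬¬β = 1 ⊃ 0 = 3
(¬β ⊃ (α ⊃ (α ⊃ β))) ∨ (¬(β ∨ α) ⊃ ¬¬β) = 2 ∨ 3 = 3
((((α ⊃ α) ∧ (β ⊃ β)) ∨ ((α ⊃ β) ⊃ (β ∧ α))) ∧ ((α ⊃ (β ∧ β)) ⊃ (α ⊃ ¬β))) ⊃ ((¬β ⊃ (α ⊃ (α ⊃ β))) ∨ (¬(β ∨ α) ⊃ ¬¬β)) = 4 ⊃ 3 = 3
This gives 3 ≠ 4.

No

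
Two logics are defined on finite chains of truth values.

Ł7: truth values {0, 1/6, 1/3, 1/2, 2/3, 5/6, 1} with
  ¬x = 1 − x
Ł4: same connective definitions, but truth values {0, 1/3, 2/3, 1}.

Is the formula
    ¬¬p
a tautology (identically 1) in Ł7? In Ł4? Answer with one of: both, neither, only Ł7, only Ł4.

In Ł7: at p = 0 the value is 0 — not a tautology.
In Ł4: at p = 0 the value is 0 — not a tautology.

neither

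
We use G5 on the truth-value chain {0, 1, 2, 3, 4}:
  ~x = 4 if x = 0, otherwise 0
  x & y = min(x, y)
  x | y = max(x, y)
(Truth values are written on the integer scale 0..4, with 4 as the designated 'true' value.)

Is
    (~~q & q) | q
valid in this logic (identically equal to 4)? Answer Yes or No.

Counterexample: take q = 0.
~q = ~0 = 4
~~q = ~4 = 0
~~q & q = 0 & 0 = 0
(~~q & q) | q = 0 | 0 = 0
This gives 0 ≠ 4.

No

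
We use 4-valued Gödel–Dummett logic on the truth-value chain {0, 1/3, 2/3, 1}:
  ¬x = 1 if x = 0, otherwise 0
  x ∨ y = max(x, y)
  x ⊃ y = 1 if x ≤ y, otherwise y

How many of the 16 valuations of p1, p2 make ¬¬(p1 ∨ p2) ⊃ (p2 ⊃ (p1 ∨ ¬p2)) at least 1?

10

p1 = 0, p2 = 0 ↦ 1  ≥
p1 = 0, p2 = 1/3 ↦ 0  <
p1 = 0, p2 = 2/3 ↦ 0  <
p1 = 0, p2 = 1 ↦ 0  <
p1 = 1/3, p2 = 0 ↦ 1  ≥
p1 = 1/3, p2 = 1/3 ↦ 1  ≥
p1 = 1/3, p2 = 2/3 ↦ 1/3  <
p1 = 1/3, p2 = 1 ↦ 1/3  <
p1 = 2/3, p2 = 0 ↦ 1  ≥
p1 = 2/3, p2 = 1/3 ↦ 1  ≥
p1 = 2/3, p2 = 2/3 ↦ 1  ≥
p1 = 2/3, p2 = 1 ↦ 2/3  <
p1 = 1, p2 = 0 ↦ 1  ≥
p1 = 1, p2 = 1/3 ↦ 1  ≥
p1 = 1, p2 = 2/3 ↦ 1  ≥
p1 = 1, p2 = 1 ↦ 1  ≥
So 10 of the 16 assignments meet the threshold.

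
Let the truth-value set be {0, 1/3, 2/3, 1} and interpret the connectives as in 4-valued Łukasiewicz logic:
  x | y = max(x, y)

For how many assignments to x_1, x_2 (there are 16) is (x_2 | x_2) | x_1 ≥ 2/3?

12

x_1 = 0, x_2 = 0 ↦ 0  <
x_1 = 0, x_2 = 1/3 ↦ 1/3  <
x_1 = 0, x_2 = 2/3 ↦ 2/3  ≥
x_1 = 0, x_2 = 1 ↦ 1  ≥
x_1 = 1/3, x_2 = 0 ↦ 1/3  <
x_1 = 1/3, x_2 = 1/3 ↦ 1/3  <
x_1 = 1/3, x_2 = 2/3 ↦ 2/3  ≥
x_1 = 1/3, x_2 = 1 ↦ 1  ≥
x_1 = 2/3, x_2 = 0 ↦ 2/3  ≥
x_1 = 2/3, x_2 = 1/3 ↦ 2/3  ≥
x_1 = 2/3, x_2 = 2/3 ↦ 2/3  ≥
x_1 = 2/3, x_2 = 1 ↦ 1  ≥
x_1 = 1, x_2 = 0 ↦ 1  ≥
x_1 = 1, x_2 = 1/3 ↦ 1  ≥
x_1 = 1, x_2 = 2/3 ↦ 1  ≥
x_1 = 1, x_2 = 1 ↦ 1  ≥
So 12 of the 16 assignments meet the threshold.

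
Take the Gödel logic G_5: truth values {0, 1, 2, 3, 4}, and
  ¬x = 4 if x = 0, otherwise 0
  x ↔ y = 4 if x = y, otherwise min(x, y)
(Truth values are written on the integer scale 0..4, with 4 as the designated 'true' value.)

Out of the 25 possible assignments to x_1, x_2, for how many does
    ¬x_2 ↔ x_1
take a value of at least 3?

value 4: 5 assignments (counts)
value 3: 1 assignment (counts)
value 2: 1 assignment
value 1: 1 assignment
value 0: 17 assignments
So 6 of the 25 assignments meet the threshold.

6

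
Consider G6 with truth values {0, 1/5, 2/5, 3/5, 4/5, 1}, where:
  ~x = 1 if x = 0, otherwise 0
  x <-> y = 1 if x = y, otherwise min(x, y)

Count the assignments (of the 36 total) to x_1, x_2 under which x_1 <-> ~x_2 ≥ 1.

value 1: 6 assignments (counts)
value 4/5: 1 assignment
value 3/5: 1 assignment
value 2/5: 1 assignment
value 1/5: 1 assignment
value 0: 26 assignments
So 6 of the 36 assignments meet the threshold.

6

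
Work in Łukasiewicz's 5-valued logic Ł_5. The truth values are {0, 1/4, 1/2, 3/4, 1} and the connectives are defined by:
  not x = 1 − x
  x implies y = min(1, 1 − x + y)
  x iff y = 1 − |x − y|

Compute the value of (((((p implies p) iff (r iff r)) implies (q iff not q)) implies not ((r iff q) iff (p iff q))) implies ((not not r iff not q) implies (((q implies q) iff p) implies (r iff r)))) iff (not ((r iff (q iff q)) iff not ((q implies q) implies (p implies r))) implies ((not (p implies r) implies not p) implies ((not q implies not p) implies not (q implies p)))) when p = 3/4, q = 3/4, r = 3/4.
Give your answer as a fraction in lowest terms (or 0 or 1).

p implies p = 3/4 implies 3/4 = 1
r iff r = 3/4 iff 3/4 = 1
(p implies p) iff (r iff r) = 1 iff 1 = 1
not q = not 3/4 = 1/4
q iff not q = 3/4 iff 1/4 = 1/2
((p implies p) iff (r iff r)) implies (q iff not q) = 1 implies 1/2 = 1/2
r iff q = 3/4 iff 3/4 = 1
p iff q = 3/4 iff 3/4 = 1
(r iff q) iff (p iff q) = 1 iff 1 = 1
not ((r iff q) iff (p iff q)) = not 1 = 0
(((p implies p) iff (r iff r)) implies (q iff not q)) implies not ((r iff q) iff (p iff q)) = 1/2 implies 0 = 1/2
not r = not 3/4 = 1/4
not not r = not 1/4 = 3/4
not q = not 3/4 = 1/4
not not r iff not q = 3/4 iff 1/4 = 1/2
q implies q = 3/4 implies 3/4 = 1
(q implies q) iff p = 1 iff 3/4 = 3/4
r iff r = 3/4 iff 3/4 = 1
((q implies q) iff p) implies (r iff r) = 3/4 implies 1 = 1
(not not r iff not q) implies (((q implies q) iff p) implies (r iff r)) = 1/2 implies 1 = 1
((((p implies p) iff (r iff r)) implies (q iff not q)) implies not ((r iff q) iff (p iff q))) implies ((not not r iff not q) implies (((q implies q) iff p) implies (r iff r))) = 1/2 implies 1 = 1
q iff q = 3/4 iff 3/4 = 1
r iff (q iff q) = 3/4 iff 1 = 3/4
q implies q = 3/4 implies 3/4 = 1
p implies r = 3/4 implies 3/4 = 1
(q implies q) implies (p implies r) = 1 implies 1 = 1
not ((q implies q) implies (p implies r)) = not 1 = 0
(r iff (q iff q)) iff not ((q implies q) implies (p implies r)) = 3/4 iff 0 = 1/4
not ((r iff (q iff q)) iff not ((q implies q) implies (p implies r))) = not 1/4 = 3/4
p implies r = 3/4 implies 3/4 = 1
not (p implies r) = not 1 = 0
not p = not 3/4 = 1/4
not (p implies r) implies not p = 0 implies 1/4 = 1
not q = not 3/4 = 1/4
not p = not 3/4 = 1/4
not q implies not p = 1/4 implies 1/4 = 1
q implies p = 3/4 implies 3/4 = 1
not (q implies p) = not 1 = 0
(not q implies not p) implies not (q implies p) = 1 implies 0 = 0
(not (p implies r) implies not p) implies ((not q implies not p) implies not (q implies p)) = 1 implies 0 = 0
not ((r iff (q iff q)) iff not ((q implies q) implies (p implies r))) implies ((not (p implies r) implies not p) implies ((not q implies not p) implies not (q implies p))) = 3/4 implies 0 = 1/4
(((((p implies p) iff (r iff r)) implies (q iff not q)) implies not ((r iff q) iff (p iff q))) implies ((not not r iff not q) implies (((q implies q) iff p) implies (r iff r)))) iff (not ((r iff (q iff q)) iff not ((q implies q) implies (p implies r))) implies ((not (p implies r) implies not p) implies ((not q implies not p) implies not (q implies p)))) = 1 iff 1/4 = 1/4

1/4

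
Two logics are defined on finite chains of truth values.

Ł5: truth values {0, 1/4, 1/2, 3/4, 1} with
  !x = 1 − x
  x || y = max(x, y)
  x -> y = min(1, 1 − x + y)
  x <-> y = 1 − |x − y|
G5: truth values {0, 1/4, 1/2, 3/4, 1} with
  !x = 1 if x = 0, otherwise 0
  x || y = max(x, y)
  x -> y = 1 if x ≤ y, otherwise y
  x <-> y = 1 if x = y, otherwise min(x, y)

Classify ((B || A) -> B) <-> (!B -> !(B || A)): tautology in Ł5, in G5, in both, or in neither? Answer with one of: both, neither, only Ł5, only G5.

only Ł5

In Ł5: every assignment gives 1 — tautology.
In G5: at A = 1/2, B = 1/4 the value is 1/4 — not a tautology.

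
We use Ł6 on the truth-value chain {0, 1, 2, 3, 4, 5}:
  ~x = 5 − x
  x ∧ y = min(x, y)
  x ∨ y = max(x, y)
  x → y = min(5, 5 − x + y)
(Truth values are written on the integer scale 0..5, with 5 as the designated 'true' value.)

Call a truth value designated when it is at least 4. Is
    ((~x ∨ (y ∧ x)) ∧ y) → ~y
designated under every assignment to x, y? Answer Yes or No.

Counterexample: take x = 0, y = 4.
~x = ~0 = 5
y ∧ x = 4 ∧ 0 = 0
~x ∨ (y ∧ x) = 5 ∨ 0 = 5
(~x ∨ (y ∧ x)) ∧ y = 5 ∧ 4 = 4
~y = ~4 = 1
((~x ∨ (y ∧ x)) ∧ y) → ~y = 4 → 1 = 2
This gives 2, which is below 4.

No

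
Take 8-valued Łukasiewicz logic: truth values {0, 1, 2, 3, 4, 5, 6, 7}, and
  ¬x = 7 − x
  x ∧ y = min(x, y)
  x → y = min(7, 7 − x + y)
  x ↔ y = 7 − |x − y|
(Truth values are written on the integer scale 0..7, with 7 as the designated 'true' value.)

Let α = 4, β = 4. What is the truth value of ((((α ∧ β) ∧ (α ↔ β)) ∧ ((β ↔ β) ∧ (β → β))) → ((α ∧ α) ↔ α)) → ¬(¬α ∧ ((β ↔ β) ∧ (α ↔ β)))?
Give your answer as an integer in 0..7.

α ∧ β = 4 ∧ 4 = 4
α ↔ β = 4 ↔ 4 = 7
(α ∧ β) ∧ (α ↔ β) = 4 ∧ 7 = 4
β ↔ β = 4 ↔ 4 = 7
β → β = 4 → 4 = 7
(β ↔ β) ∧ (β → β) = 7 ∧ 7 = 7
((α ∧ β) ∧ (α ↔ β)) ∧ ((β ↔ β) ∧ (β → β)) = 4 ∧ 7 = 4
α ∧ α = 4 ∧ 4 = 4
(α ∧ α) ↔ α = 4 ↔ 4 = 7
(((α ∧ β) ∧ (α ↔ β)) ∧ ((β ↔ β) ∧ (β → β))) → ((α ∧ α) ↔ α) = 4 → 7 = 7
¬α = ¬4 = 3
β ↔ β = 4 ↔ 4 = 7
α ↔ β = 4 ↔ 4 = 7
(β ↔ β) ∧ (α ↔ β) = 7 ∧ 7 = 7
¬α ∧ ((β ↔ β) ∧ (α ↔ β)) = 3 ∧ 7 = 3
¬(¬α ∧ ((β ↔ β) ∧ (α ↔ β))) = ¬3 = 4
((((α ∧ β) ∧ (α ↔ β)) ∧ ((β ↔ β) ∧ (β → β))) → ((α ∧ α) ↔ α)) → ¬(¬α ∧ ((β ↔ β) ∧ (α ↔ β))) = 7 → 4 = 4

4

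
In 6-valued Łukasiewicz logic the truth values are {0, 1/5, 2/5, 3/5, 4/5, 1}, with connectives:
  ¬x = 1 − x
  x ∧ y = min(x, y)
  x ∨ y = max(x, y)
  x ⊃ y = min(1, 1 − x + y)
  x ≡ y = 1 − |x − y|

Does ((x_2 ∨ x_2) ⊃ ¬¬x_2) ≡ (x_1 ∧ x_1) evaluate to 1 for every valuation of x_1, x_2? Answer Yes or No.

Counterexample: take x_1 = 0, x_2 = 0.
x_2 ∨ x_2 = 0 ∨ 0 = 0
¬x_2 = ¬0 = 1
¬¬x_2 = ¬1 = 0
(x_2 ∨ x_2) ⊃ ¬¬x_2 = 0 ⊃ 0 = 1
x_1 ∧ x_1 = 0 ∧ 0 = 0
((x_2 ∨ x_2) ⊃ ¬¬x_2) ≡ (x_1 ∧ x_1) = 1 ≡ 0 = 0
This gives 0 ≠ 1.

No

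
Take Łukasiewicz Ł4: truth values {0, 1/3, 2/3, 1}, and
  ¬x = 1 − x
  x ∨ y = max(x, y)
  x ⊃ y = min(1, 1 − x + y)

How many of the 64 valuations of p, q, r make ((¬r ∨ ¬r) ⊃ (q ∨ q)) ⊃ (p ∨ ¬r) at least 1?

35

value 1: 35 assignments (counts)
value 2/3: 15 assignments
value 1/3: 10 assignments
value 0: 4 assignments
So 35 of the 64 assignments meet the threshold.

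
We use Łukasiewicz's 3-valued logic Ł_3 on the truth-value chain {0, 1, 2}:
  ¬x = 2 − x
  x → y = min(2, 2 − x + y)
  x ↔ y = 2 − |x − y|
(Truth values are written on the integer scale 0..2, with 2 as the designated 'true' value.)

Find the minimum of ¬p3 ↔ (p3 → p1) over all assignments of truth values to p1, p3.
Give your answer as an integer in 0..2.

0

Take p1 = 2, p3 = 2:
¬p3 = ¬2 = 0
p3 → p1 = 2 → 2 = 2
¬p3 ↔ (p3 → p1) = 0 ↔ 2 = 0
No assignment yields a value below 0, so this is the minimum.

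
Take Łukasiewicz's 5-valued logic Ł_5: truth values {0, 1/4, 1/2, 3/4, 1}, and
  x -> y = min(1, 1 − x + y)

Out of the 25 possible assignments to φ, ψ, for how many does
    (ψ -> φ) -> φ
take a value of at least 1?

value 1: 9 assignments (counts)
value 3/4: 7 assignments
value 1/2: 5 assignments
value 1/4: 3 assignments
value 0: 1 assignment
So 9 of the 25 assignments meet the threshold.

9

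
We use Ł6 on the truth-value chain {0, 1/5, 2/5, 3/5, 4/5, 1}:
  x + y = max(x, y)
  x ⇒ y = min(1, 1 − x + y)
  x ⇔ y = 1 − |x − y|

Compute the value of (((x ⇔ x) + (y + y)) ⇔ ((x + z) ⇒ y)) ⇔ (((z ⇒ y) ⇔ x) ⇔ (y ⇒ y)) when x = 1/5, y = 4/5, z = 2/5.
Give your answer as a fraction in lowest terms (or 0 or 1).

x ⇔ x = 1/5 ⇔ 1/5 = 1
y + y = 4/5 + 4/5 = 4/5
(x ⇔ x) + (y + y) = 1 + 4/5 = 1
x + z = 1/5 + 2/5 = 2/5
(x + z) ⇒ y = 2/5 ⇒ 4/5 = 1
((x ⇔ x) + (y + y)) ⇔ ((x + z) ⇒ y) = 1 ⇔ 1 = 1
z ⇒ y = 2/5 ⇒ 4/5 = 1
(z ⇒ y) ⇔ x = 1 ⇔ 1/5 = 1/5
y ⇒ y = 4/5 ⇒ 4/5 = 1
((z ⇒ y) ⇔ x) ⇔ (y ⇒ y) = 1/5 ⇔ 1 = 1/5
(((x ⇔ x) + (y + y)) ⇔ ((x + z) ⇒ y)) ⇔ (((z ⇒ y) ⇔ x) ⇔ (y ⇒ y)) = 1 ⇔ 1/5 = 1/5

1/5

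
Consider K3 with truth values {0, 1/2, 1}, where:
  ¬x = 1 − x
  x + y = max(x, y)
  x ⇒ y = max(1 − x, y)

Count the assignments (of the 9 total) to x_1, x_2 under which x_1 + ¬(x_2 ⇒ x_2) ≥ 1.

x_1 = 0, x_2 = 0 ↦ 0  <
x_1 = 0, x_2 = 1/2 ↦ 1/2  <
x_1 = 0, x_2 = 1 ↦ 0  <
x_1 = 1/2, x_2 = 0 ↦ 1/2  <
x_1 = 1/2, x_2 = 1/2 ↦ 1/2  <
x_1 = 1/2, x_2 = 1 ↦ 1/2  <
x_1 = 1, x_2 = 0 ↦ 1  ≥
x_1 = 1, x_2 = 1/2 ↦ 1  ≥
x_1 = 1, x_2 = 1 ↦ 1  ≥
So 3 of the 9 assignments meet the threshold.

3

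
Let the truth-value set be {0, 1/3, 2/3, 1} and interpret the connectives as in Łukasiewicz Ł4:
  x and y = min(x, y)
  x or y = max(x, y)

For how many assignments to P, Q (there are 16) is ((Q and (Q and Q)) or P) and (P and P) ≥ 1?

4

P = 0, Q = 0 ↦ 0  <
P = 0, Q = 1/3 ↦ 0  <
P = 0, Q = 2/3 ↦ 0  <
P = 0, Q = 1 ↦ 0  <
P = 1/3, Q = 0 ↦ 1/3  <
P = 1/3, Q = 1/3 ↦ 1/3  <
P = 1/3, Q = 2/3 ↦ 1/3  <
P = 1/3, Q = 1 ↦ 1/3  <
P = 2/3, Q = 0 ↦ 2/3  <
P = 2/3, Q = 1/3 ↦ 2/3  <
P = 2/3, Q = 2/3 ↦ 2/3  <
P = 2/3, Q = 1 ↦ 2/3  <
P = 1, Q = 0 ↦ 1  ≥
P = 1, Q = 1/3 ↦ 1  ≥
P = 1, Q = 2/3 ↦ 1  ≥
P = 1, Q = 1 ↦ 1  ≥
So 4 of the 16 assignments meet the threshold.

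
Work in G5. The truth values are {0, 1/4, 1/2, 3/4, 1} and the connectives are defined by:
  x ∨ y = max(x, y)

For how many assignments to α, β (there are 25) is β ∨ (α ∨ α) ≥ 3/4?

value 1: 9 assignments (counts)
value 3/4: 7 assignments (counts)
value 1/2: 5 assignments
value 1/4: 3 assignments
value 0: 1 assignment
So 16 of the 25 assignments meet the threshold.

16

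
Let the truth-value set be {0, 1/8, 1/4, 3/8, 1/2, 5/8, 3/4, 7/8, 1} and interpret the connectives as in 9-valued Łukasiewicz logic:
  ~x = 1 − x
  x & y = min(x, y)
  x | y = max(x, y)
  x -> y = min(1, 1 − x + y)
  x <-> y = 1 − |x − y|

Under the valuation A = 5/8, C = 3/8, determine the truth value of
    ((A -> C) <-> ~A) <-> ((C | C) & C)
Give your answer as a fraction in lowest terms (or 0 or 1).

A -> C = 5/8 -> 3/8 = 3/4
~A = ~5/8 = 3/8
(A -> C) <-> ~A = 3/4 <-> 3/8 = 5/8
C | C = 3/8 | 3/8 = 3/8
(C | C) & C = 3/8 & 3/8 = 3/8
((A -> C) <-> ~A) <-> ((C | C) & C) = 5/8 <-> 3/8 = 3/4

3/4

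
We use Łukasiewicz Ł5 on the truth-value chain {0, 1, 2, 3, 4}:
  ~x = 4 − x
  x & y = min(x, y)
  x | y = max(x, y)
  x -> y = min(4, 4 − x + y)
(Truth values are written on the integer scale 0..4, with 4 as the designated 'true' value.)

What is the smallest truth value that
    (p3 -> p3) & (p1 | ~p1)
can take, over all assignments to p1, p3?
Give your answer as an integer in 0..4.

2

Take p1 = 2, p3 = 0:
p3 -> p3 = 0 -> 0 = 4
~p1 = ~2 = 2
p1 | ~p1 = 2 | 2 = 2
(p3 -> p3) & (p1 | ~p1) = 4 & 2 = 2
No assignment yields a value below 2, so this is the minimum.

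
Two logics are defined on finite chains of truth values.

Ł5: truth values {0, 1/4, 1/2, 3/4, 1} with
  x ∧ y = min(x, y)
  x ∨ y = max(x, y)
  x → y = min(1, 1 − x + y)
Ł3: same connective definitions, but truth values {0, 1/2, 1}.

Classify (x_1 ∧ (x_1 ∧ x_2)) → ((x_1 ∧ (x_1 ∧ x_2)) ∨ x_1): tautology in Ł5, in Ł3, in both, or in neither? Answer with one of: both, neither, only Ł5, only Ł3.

In Ł5: every assignment gives 1 — tautology.
In Ł3: every assignment gives 1 — tautology.

both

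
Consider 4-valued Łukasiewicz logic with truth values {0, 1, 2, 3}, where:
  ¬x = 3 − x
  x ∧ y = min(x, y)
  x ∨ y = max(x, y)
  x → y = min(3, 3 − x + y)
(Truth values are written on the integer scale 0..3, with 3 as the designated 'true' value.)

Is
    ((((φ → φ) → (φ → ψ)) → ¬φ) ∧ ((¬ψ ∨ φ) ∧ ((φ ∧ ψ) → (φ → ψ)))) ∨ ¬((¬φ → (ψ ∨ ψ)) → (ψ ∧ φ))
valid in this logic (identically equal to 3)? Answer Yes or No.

Counterexample: take φ = 0, ψ = 1.
φ → φ = 0 → 0 = 3
φ → ψ = 0 → 1 = 3
(φ → φ) → (φ → ψ) = 3 → 3 = 3
¬φ = ¬0 = 3
((φ → φ) → (φ → ψ)) → ¬φ = 3 → 3 = 3
¬ψ = ¬1 = 2
¬ψ ∨ φ = 2 ∨ 0 = 2
φ ∧ ψ = 0 ∧ 1 = 0
φ → ψ = 0 → 1 = 3
(φ ∧ ψ) → (φ → ψ) = 0 → 3 = 3
(¬ψ ∨ φ) ∧ ((φ ∧ ψ) → (φ → ψ)) = 2 ∧ 3 = 2
(((φ → φ) → (φ → ψ)) → ¬φ) ∧ ((¬ψ ∨ φ) ∧ ((φ ∧ ψ) → (φ → ψ))) = 3 ∧ 2 = 2
¬φ = ¬0 = 3
ψ ∨ ψ = 1 ∨ 1 = 1
¬φ → (ψ ∨ ψ) = 3 → 1 = 1
ψ ∧ φ = 1 ∧ 0 = 0
(¬φ → (ψ ∨ ψ)) → (ψ ∧ φ) = 1 → 0 = 2
¬((¬φ → (ψ ∨ ψ)) → (ψ ∧ φ)) = ¬2 = 1
((((φ → φ) → (φ → ψ)) → ¬φ) ∧ ((¬ψ ∨ φ) ∧ ((φ ∧ ψ) → (φ → ψ)))) ∨ ¬((¬φ → (ψ ∨ ψ)) → (ψ ∧ φ)) = 2 ∨ 1 = 2
This gives 2 ≠ 3.

No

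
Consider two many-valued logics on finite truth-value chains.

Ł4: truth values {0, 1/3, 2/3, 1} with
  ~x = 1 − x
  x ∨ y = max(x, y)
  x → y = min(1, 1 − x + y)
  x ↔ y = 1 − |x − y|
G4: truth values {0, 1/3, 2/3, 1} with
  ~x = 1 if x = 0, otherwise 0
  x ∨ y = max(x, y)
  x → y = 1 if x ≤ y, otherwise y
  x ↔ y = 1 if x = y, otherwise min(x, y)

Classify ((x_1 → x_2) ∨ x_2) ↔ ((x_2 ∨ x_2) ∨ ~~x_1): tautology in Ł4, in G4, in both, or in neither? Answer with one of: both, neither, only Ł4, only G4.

neither

In Ł4: at x_1 = 0, x_2 = 0 the value is 0 — not a tautology.
In G4: at x_1 = 0, x_2 = 0 the value is 0 — not a tautology.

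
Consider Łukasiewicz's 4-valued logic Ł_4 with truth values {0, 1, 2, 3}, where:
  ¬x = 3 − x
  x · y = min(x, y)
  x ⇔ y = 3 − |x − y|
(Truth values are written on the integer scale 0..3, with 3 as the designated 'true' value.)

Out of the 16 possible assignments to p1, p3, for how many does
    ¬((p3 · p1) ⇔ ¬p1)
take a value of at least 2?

p1 = 0, p3 = 0 ↦ 3  ≥
p1 = 0, p3 = 1 ↦ 3  ≥
p1 = 0, p3 = 2 ↦ 3  ≥
p1 = 0, p3 = 3 ↦ 3  ≥
p1 = 1, p3 = 0 ↦ 2  ≥
p1 = 1, p3 = 1 ↦ 1  <
p1 = 1, p3 = 2 ↦ 1  <
p1 = 1, p3 = 3 ↦ 1  <
p1 = 2, p3 = 0 ↦ 1  <
p1 = 2, p3 = 1 ↦ 0  <
p1 = 2, p3 = 2 ↦ 1  <
p1 = 2, p3 = 3 ↦ 1  <
p1 = 3, p3 = 0 ↦ 0  <
p1 = 3, p3 = 1 ↦ 1  <
p1 = 3, p3 = 2 ↦ 2  ≥
p1 = 3, p3 = 3 ↦ 3  ≥
So 7 of the 16 assignments meet the threshold.

7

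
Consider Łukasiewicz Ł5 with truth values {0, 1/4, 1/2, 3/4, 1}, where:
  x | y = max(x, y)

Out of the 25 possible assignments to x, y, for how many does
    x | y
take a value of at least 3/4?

16

value 1: 9 assignments (counts)
value 3/4: 7 assignments (counts)
value 1/2: 5 assignments
value 1/4: 3 assignments
value 0: 1 assignment
So 16 of the 25 assignments meet the threshold.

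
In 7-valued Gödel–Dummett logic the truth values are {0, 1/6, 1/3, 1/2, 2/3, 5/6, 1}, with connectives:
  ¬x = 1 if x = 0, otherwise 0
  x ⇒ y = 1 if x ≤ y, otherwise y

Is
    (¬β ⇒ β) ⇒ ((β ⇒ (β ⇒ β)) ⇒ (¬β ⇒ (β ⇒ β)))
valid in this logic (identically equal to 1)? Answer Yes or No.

Yes

β = 0 ↦ 1
β = 1/6 ↦ 1
β = 1/3 ↦ 1
β = 1/2 ↦ 1
β = 2/3 ↦ 1
β = 5/6 ↦ 1
β = 1 ↦ 1
Every assignment gives a value ≥ 1.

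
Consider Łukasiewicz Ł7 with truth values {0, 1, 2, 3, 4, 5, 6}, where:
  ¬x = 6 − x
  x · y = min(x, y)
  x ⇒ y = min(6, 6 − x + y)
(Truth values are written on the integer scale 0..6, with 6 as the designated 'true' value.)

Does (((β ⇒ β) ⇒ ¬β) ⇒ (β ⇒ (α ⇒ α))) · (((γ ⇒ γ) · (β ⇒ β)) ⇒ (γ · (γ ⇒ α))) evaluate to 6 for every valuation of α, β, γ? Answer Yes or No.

Counterexample: take α = 0, β = 0, γ = 0.
β ⇒ β = 0 ⇒ 0 = 6
¬β = ¬0 = 6
(β ⇒ β) ⇒ ¬β = 6 ⇒ 6 = 6
α ⇒ α = 0 ⇒ 0 = 6
β ⇒ (α ⇒ α) = 0 ⇒ 6 = 6
((β ⇒ β) ⇒ ¬β) ⇒ (β ⇒ (α ⇒ α)) = 6 ⇒ 6 = 6
γ ⇒ γ = 0 ⇒ 0 = 6
β ⇒ β = 0 ⇒ 0 = 6
(γ ⇒ γ) · (β ⇒ β) = 6 · 6 = 6
γ ⇒ α = 0 ⇒ 0 = 6
γ · (γ ⇒ α) = 0 · 6 = 0
((γ ⇒ γ) · (β ⇒ β)) ⇒ (γ · (γ ⇒ α)) = 6 ⇒ 0 = 0
(((β ⇒ β) ⇒ ¬β) ⇒ (β ⇒ (α ⇒ α))) · (((γ ⇒ γ) · (β ⇒ β)) ⇒ (γ · (γ ⇒ α))) = 6 · 0 = 0
This gives 0 ≠ 6.

No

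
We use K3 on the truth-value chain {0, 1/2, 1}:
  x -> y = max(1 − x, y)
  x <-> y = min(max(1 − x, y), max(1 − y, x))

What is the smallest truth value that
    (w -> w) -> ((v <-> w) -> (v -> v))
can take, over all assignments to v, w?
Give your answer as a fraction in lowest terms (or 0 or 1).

Take v = 1/2, w = 0:
w -> w = 0 -> 0 = 1
v <-> w = 1/2 <-> 0 = 1/2
v -> v = 1/2 -> 1/2 = 1/2
(v <-> w) -> (v -> v) = 1/2 -> 1/2 = 1/2
(w -> w) -> ((v <-> w) -> (v -> v)) = 1 -> 1/2 = 1/2
No assignment yields a value below 1/2, so this is the minimum.

1/2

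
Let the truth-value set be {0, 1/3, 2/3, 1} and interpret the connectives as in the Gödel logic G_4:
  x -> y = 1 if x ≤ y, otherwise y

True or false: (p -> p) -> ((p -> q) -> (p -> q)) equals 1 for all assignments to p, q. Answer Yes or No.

p = 0, q = 0 ↦ 1
p = 0, q = 1/3 ↦ 1
p = 0, q = 2/3 ↦ 1
p = 0, q = 1 ↦ 1
p = 1/3, q = 0 ↦ 1
p = 1/3, q = 1/3 ↦ 1
p = 1/3, q = 2/3 ↦ 1
p = 1/3, q = 1 ↦ 1
p = 2/3, q = 0 ↦ 1
p = 2/3, q = 1/3 ↦ 1
p = 2/3, q = 2/3 ↦ 1
p = 2/3, q = 1 ↦ 1
p = 1, q = 0 ↦ 1
p = 1, q = 1/3 ↦ 1
p = 1, q = 2/3 ↦ 1
p = 1, q = 1 ↦ 1
Every assignment gives a value ≥ 1.

Yes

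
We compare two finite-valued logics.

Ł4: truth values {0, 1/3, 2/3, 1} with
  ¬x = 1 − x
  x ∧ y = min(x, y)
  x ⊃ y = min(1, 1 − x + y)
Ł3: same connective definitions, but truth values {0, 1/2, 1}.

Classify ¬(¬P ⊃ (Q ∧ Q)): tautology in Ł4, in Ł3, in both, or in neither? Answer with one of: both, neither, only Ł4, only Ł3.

neither

In Ł4: at P = 0, Q = 1/3 the value is 2/3 — not a tautology.
In Ł3: at P = 0, Q = 1/2 the value is 1/2 — not a tautology.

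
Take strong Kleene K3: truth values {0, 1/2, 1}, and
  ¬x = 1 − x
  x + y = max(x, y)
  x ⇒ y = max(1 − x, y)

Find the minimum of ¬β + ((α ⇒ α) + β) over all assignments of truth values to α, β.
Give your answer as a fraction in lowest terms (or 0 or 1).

1/2

Take α = 1/2, β = 1/2:
¬β = ¬1/2 = 1/2
α ⇒ α = 1/2 ⇒ 1/2 = 1/2
(α ⇒ α) + β = 1/2 + 1/2 = 1/2
¬β + ((α ⇒ α) + β) = 1/2 + 1/2 = 1/2
No assignment yields a value below 1/2, so this is the minimum.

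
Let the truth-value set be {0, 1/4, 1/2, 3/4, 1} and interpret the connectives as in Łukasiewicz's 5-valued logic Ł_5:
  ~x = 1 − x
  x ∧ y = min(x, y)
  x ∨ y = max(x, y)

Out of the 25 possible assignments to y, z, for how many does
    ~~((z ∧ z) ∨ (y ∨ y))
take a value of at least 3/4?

value 1: 9 assignments (counts)
value 3/4: 7 assignments (counts)
value 1/2: 5 assignments
value 1/4: 3 assignments
value 0: 1 assignment
So 16 of the 25 assignments meet the threshold.

16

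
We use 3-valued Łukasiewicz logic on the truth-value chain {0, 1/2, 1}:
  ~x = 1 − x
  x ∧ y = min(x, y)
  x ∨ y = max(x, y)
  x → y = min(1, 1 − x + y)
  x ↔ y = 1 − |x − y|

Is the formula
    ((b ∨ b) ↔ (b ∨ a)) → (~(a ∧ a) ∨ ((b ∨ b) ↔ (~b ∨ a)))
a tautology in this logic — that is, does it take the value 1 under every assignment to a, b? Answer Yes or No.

No

Counterexample: take a = 1/2, b = 1.
b ∨ b = 1 ∨ 1 = 1
b ∨ a = 1 ∨ 1/2 = 1
(b ∨ b) ↔ (b ∨ a) = 1 ↔ 1 = 1
a ∧ a = 1/2 ∧ 1/2 = 1/2
~(a ∧ a) = ~1/2 = 1/2
b ∨ b = 1 ∨ 1 = 1
~b = ~1 = 0
~b ∨ a = 0 ∨ 1/2 = 1/2
(b ∨ b) ↔ (~b ∨ a) = 1 ↔ 1/2 = 1/2
~(a ∧ a) ∨ ((b ∨ b) ↔ (~b ∨ a)) = 1/2 ∨ 1/2 = 1/2
((b ∨ b) ↔ (b ∨ a)) → (~(a ∧ a) ∨ ((b ∨ b) ↔ (~b ∨ a))) = 1 → 1/2 = 1/2
This gives 1/2 ≠ 1.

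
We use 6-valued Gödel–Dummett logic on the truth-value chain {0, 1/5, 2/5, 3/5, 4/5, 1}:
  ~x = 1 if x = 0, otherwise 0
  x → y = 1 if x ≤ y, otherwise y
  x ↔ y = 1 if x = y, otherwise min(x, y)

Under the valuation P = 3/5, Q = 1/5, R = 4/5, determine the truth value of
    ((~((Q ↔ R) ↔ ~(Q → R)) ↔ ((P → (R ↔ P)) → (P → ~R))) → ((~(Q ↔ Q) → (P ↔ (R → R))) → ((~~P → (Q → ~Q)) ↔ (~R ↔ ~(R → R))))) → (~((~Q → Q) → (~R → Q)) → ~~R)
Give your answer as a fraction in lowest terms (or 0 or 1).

Q ↔ R = 1/5 ↔ 4/5 = 1/5
Q → R = 1/5 → 4/5 = 1
~(Q → R) = ~1 = 0
(Q ↔ R) ↔ ~(Q → R) = 1/5 ↔ 0 = 0
~((Q ↔ R) ↔ ~(Q → R)) = ~0 = 1
R ↔ P = 4/5 ↔ 3/5 = 3/5
P → (R ↔ P) = 3/5 → 3/5 = 1
~R = ~4/5 = 0
P → ~R = 3/5 → 0 = 0
(P → (R ↔ P)) → (P → ~R) = 1 → 0 = 0
~((Q ↔ R) ↔ ~(Q → R)) ↔ ((P → (R ↔ P)) → (P → ~R)) = 1 ↔ 0 = 0
Q ↔ Q = 1/5 ↔ 1/5 = 1
~(Q ↔ Q) = ~1 = 0
R → R = 4/5 → 4/5 = 1
P ↔ (R → R) = 3/5 ↔ 1 = 3/5
~(Q ↔ Q) → (P ↔ (R → R)) = 0 → 3/5 = 1
~P = ~3/5 = 0
~~P = ~0 = 1
~Q = ~1/5 = 0
Q → ~Q = 1/5 → 0 = 0
~~P → (Q → ~Q) = 1 → 0 = 0
~R = ~4/5 = 0
R → R = 4/5 → 4/5 = 1
~(R → R) = ~1 = 0
~R ↔ ~(R → R) = 0 ↔ 0 = 1
(~~P → (Q → ~Q)) ↔ (~R ↔ ~(R → R)) = 0 ↔ 1 = 0
(~(Q ↔ Q) → (P ↔ (R → R))) → ((~~P → (Q → ~Q)) ↔ (~R ↔ ~(R → R))) = 1 → 0 = 0
(~((Q ↔ R) ↔ ~(Q → R)) ↔ ((P → (R ↔ P)) → (P → ~R))) → ((~(Q ↔ Q) → (P ↔ (R → R))) → ((~~P → (Q → ~Q)) ↔ (~R ↔ ~(R → R)))) = 0 → 0 = 1
~Q = ~1/5 = 0
~Q → Q = 0 → 1/5 = 1
~R = ~4/5 = 0
~R → Q = 0 → 1/5 = 1
(~Q → Q) → (~R → Q) = 1 → 1 = 1
~((~Q → Q) → (~R → Q)) = ~1 = 0
~R = ~4/5 = 0
~~R = ~0 = 1
~((~Q → Q) → (~R → Q)) → ~~R = 0 → 1 = 1
((~((Q ↔ R) ↔ ~(Q → R)) ↔ ((P → (R ↔ P)) → (P → ~R))) → ((~(Q ↔ Q) → (P ↔ (R → R))) → ((~~P → (Q → ~Q)) ↔ (~R ↔ ~(R → R))))) → (~((~Q → Q) → (~R → Q)) → ~~R) = 1 → 1 = 1

1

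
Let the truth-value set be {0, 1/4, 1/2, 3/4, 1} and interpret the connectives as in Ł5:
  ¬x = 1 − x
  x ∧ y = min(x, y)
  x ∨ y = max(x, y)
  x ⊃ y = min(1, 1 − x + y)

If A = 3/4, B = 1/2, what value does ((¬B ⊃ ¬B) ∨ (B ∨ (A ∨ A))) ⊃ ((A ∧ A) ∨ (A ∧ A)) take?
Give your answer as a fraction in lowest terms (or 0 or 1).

3/4

¬B = ¬1/2 = 1/2
¬B = ¬1/2 = 1/2
¬B ⊃ ¬B = 1/2 ⊃ 1/2 = 1
A ∨ A = 3/4 ∨ 3/4 = 3/4
B ∨ (A ∨ A) = 1/2 ∨ 3/4 = 3/4
(¬B ⊃ ¬B) ∨ (B ∨ (A ∨ A)) = 1 ∨ 3/4 = 1
A ∧ A = 3/4 ∧ 3/4 = 3/4
A ∧ A = 3/4 ∧ 3/4 = 3/4
(A ∧ A) ∨ (A ∧ A) = 3/4 ∨ 3/4 = 3/4
((¬B ⊃ ¬B) ∨ (B ∨ (A ∨ A))) ⊃ ((A ∧ A) ∨ (A ∧ A)) = 1 ⊃ 3/4 = 3/4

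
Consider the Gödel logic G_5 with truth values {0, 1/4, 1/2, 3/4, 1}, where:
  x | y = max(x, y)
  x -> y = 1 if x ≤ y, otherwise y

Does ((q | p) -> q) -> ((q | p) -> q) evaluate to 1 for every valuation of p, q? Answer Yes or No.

Yes

At p = 3/4, q = 0, for instance:
q | p = 0 | 3/4 = 3/4
(q | p) -> q = 3/4 -> 0 = 0
((q | p) -> q) -> ((q | p) -> q) = 0 -> 0 = 1
and checking the remaining 24 assignments likewise gives ≥ 1 in every case.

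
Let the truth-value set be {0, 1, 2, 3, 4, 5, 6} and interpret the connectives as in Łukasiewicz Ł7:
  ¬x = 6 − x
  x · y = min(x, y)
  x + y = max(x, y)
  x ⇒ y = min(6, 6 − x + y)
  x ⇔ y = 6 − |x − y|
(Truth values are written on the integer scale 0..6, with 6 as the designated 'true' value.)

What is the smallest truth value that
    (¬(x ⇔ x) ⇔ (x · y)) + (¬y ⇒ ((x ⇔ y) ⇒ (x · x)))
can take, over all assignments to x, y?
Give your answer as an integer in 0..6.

4

Take x = 2, y = 2:
x ⇔ x = 2 ⇔ 2 = 6
¬(x ⇔ x) = ¬6 = 0
x · y = 2 · 2 = 2
¬(x ⇔ x) ⇔ (x · y) = 0 ⇔ 2 = 4
¬y = ¬2 = 4
x ⇔ y = 2 ⇔ 2 = 6
x · x = 2 · 2 = 2
(x ⇔ y) ⇒ (x · x) = 6 ⇒ 2 = 2
¬y ⇒ ((x ⇔ y) ⇒ (x · x)) = 4 ⇒ 2 = 4
(¬(x ⇔ x) ⇔ (x · y)) + (¬y ⇒ ((x ⇔ y) ⇒ (x · x))) = 4 + 4 = 4
No assignment yields a value below 4, so this is the minimum.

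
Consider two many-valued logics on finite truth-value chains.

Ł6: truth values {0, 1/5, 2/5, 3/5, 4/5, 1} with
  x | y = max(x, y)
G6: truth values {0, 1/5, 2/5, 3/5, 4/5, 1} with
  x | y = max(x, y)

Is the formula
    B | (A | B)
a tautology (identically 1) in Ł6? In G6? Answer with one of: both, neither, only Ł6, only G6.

In Ł6: at A = 0, B = 0 the value is 0 — not a tautology.
In G6: at A = 0, B = 0 the value is 0 — not a tautology.

neither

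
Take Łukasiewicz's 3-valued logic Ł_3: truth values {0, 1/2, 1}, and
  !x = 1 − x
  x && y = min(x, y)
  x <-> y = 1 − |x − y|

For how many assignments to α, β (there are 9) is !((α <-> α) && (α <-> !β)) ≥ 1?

α = 0, β = 0 ↦ 1  ≥
α = 0, β = 1/2 ↦ 1/2  <
α = 0, β = 1 ↦ 0  <
α = 1/2, β = 0 ↦ 1/2  <
α = 1/2, β = 1/2 ↦ 0  <
α = 1/2, β = 1 ↦ 1/2  <
α = 1, β = 0 ↦ 0  <
α = 1, β = 1/2 ↦ 1/2  <
α = 1, β = 1 ↦ 1  ≥
So 2 of the 9 assignments meet the threshold.

2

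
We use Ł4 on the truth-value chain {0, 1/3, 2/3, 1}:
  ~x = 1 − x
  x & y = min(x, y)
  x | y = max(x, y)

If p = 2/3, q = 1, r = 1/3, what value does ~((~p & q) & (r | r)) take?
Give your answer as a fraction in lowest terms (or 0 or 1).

~p = ~2/3 = 1/3
~p & q = 1/3 & 1 = 1/3
r | r = 1/3 | 1/3 = 1/3
(~p & q) & (r | r) = 1/3 & 1/3 = 1/3
~((~p & q) & (r | r)) = ~1/3 = 2/3

2/3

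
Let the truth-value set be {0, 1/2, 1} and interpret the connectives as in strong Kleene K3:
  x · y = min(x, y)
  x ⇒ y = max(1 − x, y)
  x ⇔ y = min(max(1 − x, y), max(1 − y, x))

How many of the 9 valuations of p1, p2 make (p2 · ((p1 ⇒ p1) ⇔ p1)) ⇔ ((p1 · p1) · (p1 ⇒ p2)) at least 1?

5

p1 = 0, p2 = 0 ↦ 1  ≥
p1 = 0, p2 = 1/2 ↦ 1  ≥
p1 = 0, p2 = 1 ↦ 1  ≥
p1 = 1/2, p2 = 0 ↦ 1/2  <
p1 = 1/2, p2 = 1/2 ↦ 1/2  <
p1 = 1/2, p2 = 1 ↦ 1/2  <
p1 = 1, p2 = 0 ↦ 1  ≥
p1 = 1, p2 = 1/2 ↦ 1/2  <
p1 = 1, p2 = 1 ↦ 1  ≥
So 5 of the 9 assignments meet the threshold.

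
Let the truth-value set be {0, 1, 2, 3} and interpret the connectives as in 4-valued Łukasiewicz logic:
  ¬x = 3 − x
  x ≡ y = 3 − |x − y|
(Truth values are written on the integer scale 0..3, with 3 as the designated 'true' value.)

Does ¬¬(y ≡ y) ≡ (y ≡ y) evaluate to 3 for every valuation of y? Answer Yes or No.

Yes

y = 0 ↦ 3
y = 1 ↦ 3
y = 2 ↦ 3
y = 3 ↦ 3
Every assignment gives a value ≥ 3.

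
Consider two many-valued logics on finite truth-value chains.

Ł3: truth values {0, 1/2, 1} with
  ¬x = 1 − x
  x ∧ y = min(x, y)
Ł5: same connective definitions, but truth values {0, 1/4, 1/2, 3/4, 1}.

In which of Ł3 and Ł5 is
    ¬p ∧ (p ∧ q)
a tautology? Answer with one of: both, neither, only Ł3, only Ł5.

neither

In Ł3: at p = 0, q = 0 the value is 0 — not a tautology.
In Ł5: at p = 0, q = 0 the value is 0 — not a tautology.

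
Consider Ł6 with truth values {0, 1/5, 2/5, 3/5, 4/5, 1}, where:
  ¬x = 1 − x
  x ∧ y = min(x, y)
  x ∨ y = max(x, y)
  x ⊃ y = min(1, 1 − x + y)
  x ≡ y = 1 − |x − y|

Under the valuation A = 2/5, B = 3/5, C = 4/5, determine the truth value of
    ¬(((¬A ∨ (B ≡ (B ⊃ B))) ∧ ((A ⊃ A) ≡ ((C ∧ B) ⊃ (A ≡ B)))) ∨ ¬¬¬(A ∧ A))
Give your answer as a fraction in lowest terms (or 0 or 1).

¬A = ¬2/5 = 3/5
B ⊃ B = 3/5 ⊃ 3/5 = 1
B ≡ (B ⊃ B) = 3/5 ≡ 1 = 3/5
¬A ∨ (B ≡ (B ⊃ B)) = 3/5 ∨ 3/5 = 3/5
A ⊃ A = 2/5 ⊃ 2/5 = 1
C ∧ B = 4/5 ∧ 3/5 = 3/5
A ≡ B = 2/5 ≡ 3/5 = 4/5
(C ∧ B) ⊃ (A ≡ B) = 3/5 ⊃ 4/5 = 1
(A ⊃ A) ≡ ((C ∧ B) ⊃ (A ≡ B)) = 1 ≡ 1 = 1
(¬A ∨ (B ≡ (B ⊃ B))) ∧ ((A ⊃ A) ≡ ((C ∧ B) ⊃ (A ≡ B))) = 3/5 ∧ 1 = 3/5
A ∧ A = 2/5 ∧ 2/5 = 2/5
¬(A ∧ A) = ¬2/5 = 3/5
¬¬(A ∧ A) = ¬3/5 = 2/5
¬¬¬(A ∧ A) = ¬2/5 = 3/5
((¬A ∨ (B ≡ (B ⊃ B))) ∧ ((A ⊃ A) ≡ ((C ∧ B) ⊃ (A ≡ B)))) ∨ ¬¬¬(A ∧ A) = 3/5 ∨ 3/5 = 3/5
¬(((¬A ∨ (B ≡ (B ⊃ B))) ∧ ((A ⊃ A) ≡ ((C ∧ B) ⊃ (A ≡ B)))) ∨ ¬¬¬(A ∧ A)) = ¬3/5 = 2/5

2/5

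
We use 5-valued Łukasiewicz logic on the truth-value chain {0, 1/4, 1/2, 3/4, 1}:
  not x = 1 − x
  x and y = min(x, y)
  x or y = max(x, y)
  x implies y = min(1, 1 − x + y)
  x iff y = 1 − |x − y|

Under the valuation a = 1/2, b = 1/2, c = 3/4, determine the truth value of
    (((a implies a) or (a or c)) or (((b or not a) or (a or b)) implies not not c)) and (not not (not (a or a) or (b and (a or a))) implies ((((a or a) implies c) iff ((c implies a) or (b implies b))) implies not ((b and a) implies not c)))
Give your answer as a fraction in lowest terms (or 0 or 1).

3/4

a implies a = 1/2 implies 1/2 = 1
a or c = 1/2 or 3/4 = 3/4
(a implies a) or (a or c) = 1 or 3/4 = 1
not a = not 1/2 = 1/2
b or not a = 1/2 or 1/2 = 1/2
a or b = 1/2 or 1/2 = 1/2
(b or not a) or (a or b) = 1/2 or 1/2 = 1/2
not c = not 3/4 = 1/4
not not c = not 1/4 = 3/4
((b or not a) or (a or b)) implies not not c = 1/2 implies 3/4 = 1
((a implies a) or (a or c)) or (((b or not a) or (a or b)) implies not not c) = 1 or 1 = 1
a or a = 1/2 or 1/2 = 1/2
not (a or a) = not 1/2 = 1/2
a or a = 1/2 or 1/2 = 1/2
b and (a or a) = 1/2 and 1/2 = 1/2
not (a or a) or (b and (a or a)) = 1/2 or 1/2 = 1/2
not (not (a or a) or (b and (a or a))) = not 1/2 = 1/2
not not (not (a or a) or (b and (a or a))) = not 1/2 = 1/2
a or a = 1/2 or 1/2 = 1/2
(a or a) implies c = 1/2 implies 3/4 = 1
c implies a = 3/4 implies 1/2 = 3/4
b implies b = 1/2 implies 1/2 = 1
(c implies a) or (b implies b) = 3/4 or 1 = 1
((a or a) implies c) iff ((c implies a) or (b implies b)) = 1 iff 1 = 1
b and a = 1/2 and 1/2 = 1/2
not c = not 3/4 = 1/4
(b and a) implies not c = 1/2 implies 1/4 = 3/4
not ((b and a) implies not c) = not 3/4 = 1/4
(((a or a) implies c) iff ((c implies a) or (b implies b))) implies not ((b and a) implies not c) = 1 implies 1/4 = 1/4
not not (not (a or a) or (b and (a or a))) implies ((((a or a) implies c) iff ((c implies a) or (b implies b))) implies not ((b and a) implies not c)) = 1/2 implies 1/4 = 3/4
(((a implies a) or (a or c)) or (((b or not a) or (a or b)) implies not not c)) and (not not (not (a or a) or (b and (a or a))) implies ((((a or a) implies c) iff ((c implies a) or (b implies b))) implies not ((b and a) implies not c))) = 1 and 3/4 = 3/4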